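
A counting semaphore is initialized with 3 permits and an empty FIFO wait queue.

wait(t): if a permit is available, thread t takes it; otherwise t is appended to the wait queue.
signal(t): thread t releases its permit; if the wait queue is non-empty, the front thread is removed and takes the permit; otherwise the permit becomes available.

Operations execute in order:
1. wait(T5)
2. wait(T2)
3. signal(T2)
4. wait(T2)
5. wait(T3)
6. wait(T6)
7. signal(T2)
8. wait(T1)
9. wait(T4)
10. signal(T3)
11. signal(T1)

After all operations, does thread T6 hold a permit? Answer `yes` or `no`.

Step 1: wait(T5) -> count=2 queue=[] holders={T5}
Step 2: wait(T2) -> count=1 queue=[] holders={T2,T5}
Step 3: signal(T2) -> count=2 queue=[] holders={T5}
Step 4: wait(T2) -> count=1 queue=[] holders={T2,T5}
Step 5: wait(T3) -> count=0 queue=[] holders={T2,T3,T5}
Step 6: wait(T6) -> count=0 queue=[T6] holders={T2,T3,T5}
Step 7: signal(T2) -> count=0 queue=[] holders={T3,T5,T6}
Step 8: wait(T1) -> count=0 queue=[T1] holders={T3,T5,T6}
Step 9: wait(T4) -> count=0 queue=[T1,T4] holders={T3,T5,T6}
Step 10: signal(T3) -> count=0 queue=[T4] holders={T1,T5,T6}
Step 11: signal(T1) -> count=0 queue=[] holders={T4,T5,T6}
Final holders: {T4,T5,T6} -> T6 in holders

Answer: yes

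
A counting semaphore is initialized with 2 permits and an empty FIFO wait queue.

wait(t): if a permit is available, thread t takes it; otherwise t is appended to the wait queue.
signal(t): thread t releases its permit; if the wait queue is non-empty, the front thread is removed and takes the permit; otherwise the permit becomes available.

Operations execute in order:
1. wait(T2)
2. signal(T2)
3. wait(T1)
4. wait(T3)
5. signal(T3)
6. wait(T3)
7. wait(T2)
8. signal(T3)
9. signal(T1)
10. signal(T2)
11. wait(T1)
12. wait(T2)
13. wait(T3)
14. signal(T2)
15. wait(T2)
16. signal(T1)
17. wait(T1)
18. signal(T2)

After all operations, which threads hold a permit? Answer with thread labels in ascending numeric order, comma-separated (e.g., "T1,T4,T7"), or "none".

Step 1: wait(T2) -> count=1 queue=[] holders={T2}
Step 2: signal(T2) -> count=2 queue=[] holders={none}
Step 3: wait(T1) -> count=1 queue=[] holders={T1}
Step 4: wait(T3) -> count=0 queue=[] holders={T1,T3}
Step 5: signal(T3) -> count=1 queue=[] holders={T1}
Step 6: wait(T3) -> count=0 queue=[] holders={T1,T3}
Step 7: wait(T2) -> count=0 queue=[T2] holders={T1,T3}
Step 8: signal(T3) -> count=0 queue=[] holders={T1,T2}
Step 9: signal(T1) -> count=1 queue=[] holders={T2}
Step 10: signal(T2) -> count=2 queue=[] holders={none}
Step 11: wait(T1) -> count=1 queue=[] holders={T1}
Step 12: wait(T2) -> count=0 queue=[] holders={T1,T2}
Step 13: wait(T3) -> count=0 queue=[T3] holders={T1,T2}
Step 14: signal(T2) -> count=0 queue=[] holders={T1,T3}
Step 15: wait(T2) -> count=0 queue=[T2] holders={T1,T3}
Step 16: signal(T1) -> count=0 queue=[] holders={T2,T3}
Step 17: wait(T1) -> count=0 queue=[T1] holders={T2,T3}
Step 18: signal(T2) -> count=0 queue=[] holders={T1,T3}
Final holders: T1,T3

Answer: T1,T3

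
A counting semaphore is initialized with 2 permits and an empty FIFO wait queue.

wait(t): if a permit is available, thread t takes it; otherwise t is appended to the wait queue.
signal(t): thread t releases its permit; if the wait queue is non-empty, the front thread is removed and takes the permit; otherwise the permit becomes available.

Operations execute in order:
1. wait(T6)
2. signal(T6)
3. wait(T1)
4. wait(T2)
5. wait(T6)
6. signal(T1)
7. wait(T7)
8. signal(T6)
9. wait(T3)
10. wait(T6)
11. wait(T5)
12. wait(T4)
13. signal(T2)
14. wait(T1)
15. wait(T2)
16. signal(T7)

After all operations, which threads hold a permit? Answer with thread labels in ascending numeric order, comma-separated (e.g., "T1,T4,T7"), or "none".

Step 1: wait(T6) -> count=1 queue=[] holders={T6}
Step 2: signal(T6) -> count=2 queue=[] holders={none}
Step 3: wait(T1) -> count=1 queue=[] holders={T1}
Step 4: wait(T2) -> count=0 queue=[] holders={T1,T2}
Step 5: wait(T6) -> count=0 queue=[T6] holders={T1,T2}
Step 6: signal(T1) -> count=0 queue=[] holders={T2,T6}
Step 7: wait(T7) -> count=0 queue=[T7] holders={T2,T6}
Step 8: signal(T6) -> count=0 queue=[] holders={T2,T7}
Step 9: wait(T3) -> count=0 queue=[T3] holders={T2,T7}
Step 10: wait(T6) -> count=0 queue=[T3,T6] holders={T2,T7}
Step 11: wait(T5) -> count=0 queue=[T3,T6,T5] holders={T2,T7}
Step 12: wait(T4) -> count=0 queue=[T3,T6,T5,T4] holders={T2,T7}
Step 13: signal(T2) -> count=0 queue=[T6,T5,T4] holders={T3,T7}
Step 14: wait(T1) -> count=0 queue=[T6,T5,T4,T1] holders={T3,T7}
Step 15: wait(T2) -> count=0 queue=[T6,T5,T4,T1,T2] holders={T3,T7}
Step 16: signal(T7) -> count=0 queue=[T5,T4,T1,T2] holders={T3,T6}
Final holders: T3,T6

Answer: T3,T6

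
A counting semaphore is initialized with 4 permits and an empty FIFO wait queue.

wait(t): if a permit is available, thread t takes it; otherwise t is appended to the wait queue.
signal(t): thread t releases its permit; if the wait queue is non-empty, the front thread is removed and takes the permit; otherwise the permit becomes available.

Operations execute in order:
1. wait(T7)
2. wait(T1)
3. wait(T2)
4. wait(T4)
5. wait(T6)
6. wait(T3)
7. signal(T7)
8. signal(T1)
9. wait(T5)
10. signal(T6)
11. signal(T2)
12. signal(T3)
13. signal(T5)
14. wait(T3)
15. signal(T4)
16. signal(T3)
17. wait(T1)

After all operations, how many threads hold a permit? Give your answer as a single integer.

Step 1: wait(T7) -> count=3 queue=[] holders={T7}
Step 2: wait(T1) -> count=2 queue=[] holders={T1,T7}
Step 3: wait(T2) -> count=1 queue=[] holders={T1,T2,T7}
Step 4: wait(T4) -> count=0 queue=[] holders={T1,T2,T4,T7}
Step 5: wait(T6) -> count=0 queue=[T6] holders={T1,T2,T4,T7}
Step 6: wait(T3) -> count=0 queue=[T6,T3] holders={T1,T2,T4,T7}
Step 7: signal(T7) -> count=0 queue=[T3] holders={T1,T2,T4,T6}
Step 8: signal(T1) -> count=0 queue=[] holders={T2,T3,T4,T6}
Step 9: wait(T5) -> count=0 queue=[T5] holders={T2,T3,T4,T6}
Step 10: signal(T6) -> count=0 queue=[] holders={T2,T3,T4,T5}
Step 11: signal(T2) -> count=1 queue=[] holders={T3,T4,T5}
Step 12: signal(T3) -> count=2 queue=[] holders={T4,T5}
Step 13: signal(T5) -> count=3 queue=[] holders={T4}
Step 14: wait(T3) -> count=2 queue=[] holders={T3,T4}
Step 15: signal(T4) -> count=3 queue=[] holders={T3}
Step 16: signal(T3) -> count=4 queue=[] holders={none}
Step 17: wait(T1) -> count=3 queue=[] holders={T1}
Final holders: {T1} -> 1 thread(s)

Answer: 1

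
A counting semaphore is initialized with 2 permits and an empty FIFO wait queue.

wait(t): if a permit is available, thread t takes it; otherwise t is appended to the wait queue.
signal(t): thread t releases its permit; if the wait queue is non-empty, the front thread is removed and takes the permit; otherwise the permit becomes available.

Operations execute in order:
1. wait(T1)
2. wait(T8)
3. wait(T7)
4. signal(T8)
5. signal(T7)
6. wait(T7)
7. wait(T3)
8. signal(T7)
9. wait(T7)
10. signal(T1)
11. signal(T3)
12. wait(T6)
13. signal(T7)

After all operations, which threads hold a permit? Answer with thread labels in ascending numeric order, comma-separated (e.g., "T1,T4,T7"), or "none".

Answer: T6

Derivation:
Step 1: wait(T1) -> count=1 queue=[] holders={T1}
Step 2: wait(T8) -> count=0 queue=[] holders={T1,T8}
Step 3: wait(T7) -> count=0 queue=[T7] holders={T1,T8}
Step 4: signal(T8) -> count=0 queue=[] holders={T1,T7}
Step 5: signal(T7) -> count=1 queue=[] holders={T1}
Step 6: wait(T7) -> count=0 queue=[] holders={T1,T7}
Step 7: wait(T3) -> count=0 queue=[T3] holders={T1,T7}
Step 8: signal(T7) -> count=0 queue=[] holders={T1,T3}
Step 9: wait(T7) -> count=0 queue=[T7] holders={T1,T3}
Step 10: signal(T1) -> count=0 queue=[] holders={T3,T7}
Step 11: signal(T3) -> count=1 queue=[] holders={T7}
Step 12: wait(T6) -> count=0 queue=[] holders={T6,T7}
Step 13: signal(T7) -> count=1 queue=[] holders={T6}
Final holders: T6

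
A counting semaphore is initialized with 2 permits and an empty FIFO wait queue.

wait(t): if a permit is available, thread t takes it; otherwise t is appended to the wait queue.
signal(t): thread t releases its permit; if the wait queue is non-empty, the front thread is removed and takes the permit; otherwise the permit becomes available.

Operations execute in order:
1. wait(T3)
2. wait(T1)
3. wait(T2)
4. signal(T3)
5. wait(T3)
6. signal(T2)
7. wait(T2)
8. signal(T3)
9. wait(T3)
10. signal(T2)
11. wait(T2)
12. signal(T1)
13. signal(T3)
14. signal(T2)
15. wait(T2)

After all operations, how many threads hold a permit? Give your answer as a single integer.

Answer: 1

Derivation:
Step 1: wait(T3) -> count=1 queue=[] holders={T3}
Step 2: wait(T1) -> count=0 queue=[] holders={T1,T3}
Step 3: wait(T2) -> count=0 queue=[T2] holders={T1,T3}
Step 4: signal(T3) -> count=0 queue=[] holders={T1,T2}
Step 5: wait(T3) -> count=0 queue=[T3] holders={T1,T2}
Step 6: signal(T2) -> count=0 queue=[] holders={T1,T3}
Step 7: wait(T2) -> count=0 queue=[T2] holders={T1,T3}
Step 8: signal(T3) -> count=0 queue=[] holders={T1,T2}
Step 9: wait(T3) -> count=0 queue=[T3] holders={T1,T2}
Step 10: signal(T2) -> count=0 queue=[] holders={T1,T3}
Step 11: wait(T2) -> count=0 queue=[T2] holders={T1,T3}
Step 12: signal(T1) -> count=0 queue=[] holders={T2,T3}
Step 13: signal(T3) -> count=1 queue=[] holders={T2}
Step 14: signal(T2) -> count=2 queue=[] holders={none}
Step 15: wait(T2) -> count=1 queue=[] holders={T2}
Final holders: {T2} -> 1 thread(s)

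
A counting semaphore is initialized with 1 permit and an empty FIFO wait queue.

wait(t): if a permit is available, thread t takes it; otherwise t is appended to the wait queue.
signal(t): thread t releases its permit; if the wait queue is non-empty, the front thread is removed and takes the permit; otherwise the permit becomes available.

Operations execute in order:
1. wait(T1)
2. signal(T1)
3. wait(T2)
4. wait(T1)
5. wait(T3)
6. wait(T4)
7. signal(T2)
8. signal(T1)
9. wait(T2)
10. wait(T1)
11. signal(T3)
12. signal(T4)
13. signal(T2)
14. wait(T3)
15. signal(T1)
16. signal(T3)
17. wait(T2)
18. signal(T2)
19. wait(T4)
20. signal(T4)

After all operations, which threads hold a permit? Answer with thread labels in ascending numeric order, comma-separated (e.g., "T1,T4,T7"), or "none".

Answer: none

Derivation:
Step 1: wait(T1) -> count=0 queue=[] holders={T1}
Step 2: signal(T1) -> count=1 queue=[] holders={none}
Step 3: wait(T2) -> count=0 queue=[] holders={T2}
Step 4: wait(T1) -> count=0 queue=[T1] holders={T2}
Step 5: wait(T3) -> count=0 queue=[T1,T3] holders={T2}
Step 6: wait(T4) -> count=0 queue=[T1,T3,T4] holders={T2}
Step 7: signal(T2) -> count=0 queue=[T3,T4] holders={T1}
Step 8: signal(T1) -> count=0 queue=[T4] holders={T3}
Step 9: wait(T2) -> count=0 queue=[T4,T2] holders={T3}
Step 10: wait(T1) -> count=0 queue=[T4,T2,T1] holders={T3}
Step 11: signal(T3) -> count=0 queue=[T2,T1] holders={T4}
Step 12: signal(T4) -> count=0 queue=[T1] holders={T2}
Step 13: signal(T2) -> count=0 queue=[] holders={T1}
Step 14: wait(T3) -> count=0 queue=[T3] holders={T1}
Step 15: signal(T1) -> count=0 queue=[] holders={T3}
Step 16: signal(T3) -> count=1 queue=[] holders={none}
Step 17: wait(T2) -> count=0 queue=[] holders={T2}
Step 18: signal(T2) -> count=1 queue=[] holders={none}
Step 19: wait(T4) -> count=0 queue=[] holders={T4}
Step 20: signal(T4) -> count=1 queue=[] holders={none}
Final holders: none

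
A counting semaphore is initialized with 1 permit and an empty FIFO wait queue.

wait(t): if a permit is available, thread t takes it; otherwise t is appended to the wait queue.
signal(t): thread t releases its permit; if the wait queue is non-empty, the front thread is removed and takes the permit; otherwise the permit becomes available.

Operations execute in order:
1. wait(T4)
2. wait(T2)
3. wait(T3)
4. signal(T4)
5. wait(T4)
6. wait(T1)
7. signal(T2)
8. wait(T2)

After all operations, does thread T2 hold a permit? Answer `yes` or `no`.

Answer: no

Derivation:
Step 1: wait(T4) -> count=0 queue=[] holders={T4}
Step 2: wait(T2) -> count=0 queue=[T2] holders={T4}
Step 3: wait(T3) -> count=0 queue=[T2,T3] holders={T4}
Step 4: signal(T4) -> count=0 queue=[T3] holders={T2}
Step 5: wait(T4) -> count=0 queue=[T3,T4] holders={T2}
Step 6: wait(T1) -> count=0 queue=[T3,T4,T1] holders={T2}
Step 7: signal(T2) -> count=0 queue=[T4,T1] holders={T3}
Step 8: wait(T2) -> count=0 queue=[T4,T1,T2] holders={T3}
Final holders: {T3} -> T2 not in holders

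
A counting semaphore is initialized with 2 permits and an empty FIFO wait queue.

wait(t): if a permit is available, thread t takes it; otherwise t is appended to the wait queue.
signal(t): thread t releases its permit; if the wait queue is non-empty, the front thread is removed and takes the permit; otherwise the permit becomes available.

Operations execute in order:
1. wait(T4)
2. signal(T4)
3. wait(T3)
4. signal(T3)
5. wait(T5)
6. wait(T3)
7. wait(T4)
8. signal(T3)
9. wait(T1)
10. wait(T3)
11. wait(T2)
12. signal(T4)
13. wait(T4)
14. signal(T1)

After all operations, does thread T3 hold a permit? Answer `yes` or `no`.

Step 1: wait(T4) -> count=1 queue=[] holders={T4}
Step 2: signal(T4) -> count=2 queue=[] holders={none}
Step 3: wait(T3) -> count=1 queue=[] holders={T3}
Step 4: signal(T3) -> count=2 queue=[] holders={none}
Step 5: wait(T5) -> count=1 queue=[] holders={T5}
Step 6: wait(T3) -> count=0 queue=[] holders={T3,T5}
Step 7: wait(T4) -> count=0 queue=[T4] holders={T3,T5}
Step 8: signal(T3) -> count=0 queue=[] holders={T4,T5}
Step 9: wait(T1) -> count=0 queue=[T1] holders={T4,T5}
Step 10: wait(T3) -> count=0 queue=[T1,T3] holders={T4,T5}
Step 11: wait(T2) -> count=0 queue=[T1,T3,T2] holders={T4,T5}
Step 12: signal(T4) -> count=0 queue=[T3,T2] holders={T1,T5}
Step 13: wait(T4) -> count=0 queue=[T3,T2,T4] holders={T1,T5}
Step 14: signal(T1) -> count=0 queue=[T2,T4] holders={T3,T5}
Final holders: {T3,T5} -> T3 in holders

Answer: yes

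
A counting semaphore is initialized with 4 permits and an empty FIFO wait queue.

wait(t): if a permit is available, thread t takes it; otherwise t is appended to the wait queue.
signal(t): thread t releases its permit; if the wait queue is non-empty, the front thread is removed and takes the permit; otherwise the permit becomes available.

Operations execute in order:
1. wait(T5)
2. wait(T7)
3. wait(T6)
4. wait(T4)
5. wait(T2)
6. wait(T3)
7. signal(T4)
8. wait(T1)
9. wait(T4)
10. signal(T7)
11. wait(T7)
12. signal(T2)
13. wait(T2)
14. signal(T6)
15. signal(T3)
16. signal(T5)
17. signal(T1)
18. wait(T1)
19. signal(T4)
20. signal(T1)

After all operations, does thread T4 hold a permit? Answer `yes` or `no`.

Step 1: wait(T5) -> count=3 queue=[] holders={T5}
Step 2: wait(T7) -> count=2 queue=[] holders={T5,T7}
Step 3: wait(T6) -> count=1 queue=[] holders={T5,T6,T7}
Step 4: wait(T4) -> count=0 queue=[] holders={T4,T5,T6,T7}
Step 5: wait(T2) -> count=0 queue=[T2] holders={T4,T5,T6,T7}
Step 6: wait(T3) -> count=0 queue=[T2,T3] holders={T4,T5,T6,T7}
Step 7: signal(T4) -> count=0 queue=[T3] holders={T2,T5,T6,T7}
Step 8: wait(T1) -> count=0 queue=[T3,T1] holders={T2,T5,T6,T7}
Step 9: wait(T4) -> count=0 queue=[T3,T1,T4] holders={T2,T5,T6,T7}
Step 10: signal(T7) -> count=0 queue=[T1,T4] holders={T2,T3,T5,T6}
Step 11: wait(T7) -> count=0 queue=[T1,T4,T7] holders={T2,T3,T5,T6}
Step 12: signal(T2) -> count=0 queue=[T4,T7] holders={T1,T3,T5,T6}
Step 13: wait(T2) -> count=0 queue=[T4,T7,T2] holders={T1,T3,T5,T6}
Step 14: signal(T6) -> count=0 queue=[T7,T2] holders={T1,T3,T4,T5}
Step 15: signal(T3) -> count=0 queue=[T2] holders={T1,T4,T5,T7}
Step 16: signal(T5) -> count=0 queue=[] holders={T1,T2,T4,T7}
Step 17: signal(T1) -> count=1 queue=[] holders={T2,T4,T7}
Step 18: wait(T1) -> count=0 queue=[] holders={T1,T2,T4,T7}
Step 19: signal(T4) -> count=1 queue=[] holders={T1,T2,T7}
Step 20: signal(T1) -> count=2 queue=[] holders={T2,T7}
Final holders: {T2,T7} -> T4 not in holders

Answer: no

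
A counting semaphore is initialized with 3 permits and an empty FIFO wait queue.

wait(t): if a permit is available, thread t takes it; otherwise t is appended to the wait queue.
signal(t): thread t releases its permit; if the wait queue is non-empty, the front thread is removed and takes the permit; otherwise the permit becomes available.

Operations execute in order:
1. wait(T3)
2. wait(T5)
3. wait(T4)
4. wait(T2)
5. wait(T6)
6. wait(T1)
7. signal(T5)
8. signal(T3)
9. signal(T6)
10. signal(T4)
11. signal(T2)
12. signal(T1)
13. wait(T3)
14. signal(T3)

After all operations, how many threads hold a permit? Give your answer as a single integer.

Answer: 0

Derivation:
Step 1: wait(T3) -> count=2 queue=[] holders={T3}
Step 2: wait(T5) -> count=1 queue=[] holders={T3,T5}
Step 3: wait(T4) -> count=0 queue=[] holders={T3,T4,T5}
Step 4: wait(T2) -> count=0 queue=[T2] holders={T3,T4,T5}
Step 5: wait(T6) -> count=0 queue=[T2,T6] holders={T3,T4,T5}
Step 6: wait(T1) -> count=0 queue=[T2,T6,T1] holders={T3,T4,T5}
Step 7: signal(T5) -> count=0 queue=[T6,T1] holders={T2,T3,T4}
Step 8: signal(T3) -> count=0 queue=[T1] holders={T2,T4,T6}
Step 9: signal(T6) -> count=0 queue=[] holders={T1,T2,T4}
Step 10: signal(T4) -> count=1 queue=[] holders={T1,T2}
Step 11: signal(T2) -> count=2 queue=[] holders={T1}
Step 12: signal(T1) -> count=3 queue=[] holders={none}
Step 13: wait(T3) -> count=2 queue=[] holders={T3}
Step 14: signal(T3) -> count=3 queue=[] holders={none}
Final holders: {none} -> 0 thread(s)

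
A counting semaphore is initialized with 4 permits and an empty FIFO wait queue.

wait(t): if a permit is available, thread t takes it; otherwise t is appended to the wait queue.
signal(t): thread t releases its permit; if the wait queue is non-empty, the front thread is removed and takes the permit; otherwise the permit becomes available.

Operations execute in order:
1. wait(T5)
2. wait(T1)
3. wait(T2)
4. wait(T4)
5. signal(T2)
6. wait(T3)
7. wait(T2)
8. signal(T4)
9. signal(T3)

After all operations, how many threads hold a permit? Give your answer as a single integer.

Step 1: wait(T5) -> count=3 queue=[] holders={T5}
Step 2: wait(T1) -> count=2 queue=[] holders={T1,T5}
Step 3: wait(T2) -> count=1 queue=[] holders={T1,T2,T5}
Step 4: wait(T4) -> count=0 queue=[] holders={T1,T2,T4,T5}
Step 5: signal(T2) -> count=1 queue=[] holders={T1,T4,T5}
Step 6: wait(T3) -> count=0 queue=[] holders={T1,T3,T4,T5}
Step 7: wait(T2) -> count=0 queue=[T2] holders={T1,T3,T4,T5}
Step 8: signal(T4) -> count=0 queue=[] holders={T1,T2,T3,T5}
Step 9: signal(T3) -> count=1 queue=[] holders={T1,T2,T5}
Final holders: {T1,T2,T5} -> 3 thread(s)

Answer: 3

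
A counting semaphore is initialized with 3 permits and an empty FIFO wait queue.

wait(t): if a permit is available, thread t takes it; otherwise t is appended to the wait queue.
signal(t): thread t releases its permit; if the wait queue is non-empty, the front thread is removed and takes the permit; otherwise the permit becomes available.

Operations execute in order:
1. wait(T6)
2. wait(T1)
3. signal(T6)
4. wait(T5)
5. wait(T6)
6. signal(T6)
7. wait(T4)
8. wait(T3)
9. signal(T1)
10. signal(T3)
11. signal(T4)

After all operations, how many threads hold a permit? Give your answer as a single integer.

Answer: 1

Derivation:
Step 1: wait(T6) -> count=2 queue=[] holders={T6}
Step 2: wait(T1) -> count=1 queue=[] holders={T1,T6}
Step 3: signal(T6) -> count=2 queue=[] holders={T1}
Step 4: wait(T5) -> count=1 queue=[] holders={T1,T5}
Step 5: wait(T6) -> count=0 queue=[] holders={T1,T5,T6}
Step 6: signal(T6) -> count=1 queue=[] holders={T1,T5}
Step 7: wait(T4) -> count=0 queue=[] holders={T1,T4,T5}
Step 8: wait(T3) -> count=0 queue=[T3] holders={T1,T4,T5}
Step 9: signal(T1) -> count=0 queue=[] holders={T3,T4,T5}
Step 10: signal(T3) -> count=1 queue=[] holders={T4,T5}
Step 11: signal(T4) -> count=2 queue=[] holders={T5}
Final holders: {T5} -> 1 thread(s)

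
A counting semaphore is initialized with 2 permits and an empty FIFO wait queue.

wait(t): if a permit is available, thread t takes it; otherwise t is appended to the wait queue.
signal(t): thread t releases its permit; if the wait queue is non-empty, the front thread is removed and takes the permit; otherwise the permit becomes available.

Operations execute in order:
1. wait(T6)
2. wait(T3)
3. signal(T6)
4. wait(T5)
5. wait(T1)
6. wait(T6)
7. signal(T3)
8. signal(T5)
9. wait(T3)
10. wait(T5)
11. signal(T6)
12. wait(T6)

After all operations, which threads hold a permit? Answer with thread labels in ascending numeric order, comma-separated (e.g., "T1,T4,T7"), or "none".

Step 1: wait(T6) -> count=1 queue=[] holders={T6}
Step 2: wait(T3) -> count=0 queue=[] holders={T3,T6}
Step 3: signal(T6) -> count=1 queue=[] holders={T3}
Step 4: wait(T5) -> count=0 queue=[] holders={T3,T5}
Step 5: wait(T1) -> count=0 queue=[T1] holders={T3,T5}
Step 6: wait(T6) -> count=0 queue=[T1,T6] holders={T3,T5}
Step 7: signal(T3) -> count=0 queue=[T6] holders={T1,T5}
Step 8: signal(T5) -> count=0 queue=[] holders={T1,T6}
Step 9: wait(T3) -> count=0 queue=[T3] holders={T1,T6}
Step 10: wait(T5) -> count=0 queue=[T3,T5] holders={T1,T6}
Step 11: signal(T6) -> count=0 queue=[T5] holders={T1,T3}
Step 12: wait(T6) -> count=0 queue=[T5,T6] holders={T1,T3}
Final holders: T1,T3

Answer: T1,T3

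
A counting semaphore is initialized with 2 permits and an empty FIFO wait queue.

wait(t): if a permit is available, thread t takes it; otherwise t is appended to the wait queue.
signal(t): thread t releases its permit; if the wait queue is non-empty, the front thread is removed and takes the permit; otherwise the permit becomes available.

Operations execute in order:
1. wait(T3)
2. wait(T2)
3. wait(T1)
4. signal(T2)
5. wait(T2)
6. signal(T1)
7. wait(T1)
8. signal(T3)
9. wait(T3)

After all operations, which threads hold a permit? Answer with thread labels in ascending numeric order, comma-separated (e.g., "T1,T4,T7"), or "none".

Step 1: wait(T3) -> count=1 queue=[] holders={T3}
Step 2: wait(T2) -> count=0 queue=[] holders={T2,T3}
Step 3: wait(T1) -> count=0 queue=[T1] holders={T2,T3}
Step 4: signal(T2) -> count=0 queue=[] holders={T1,T3}
Step 5: wait(T2) -> count=0 queue=[T2] holders={T1,T3}
Step 6: signal(T1) -> count=0 queue=[] holders={T2,T3}
Step 7: wait(T1) -> count=0 queue=[T1] holders={T2,T3}
Step 8: signal(T3) -> count=0 queue=[] holders={T1,T2}
Step 9: wait(T3) -> count=0 queue=[T3] holders={T1,T2}
Final holders: T1,T2

Answer: T1,T2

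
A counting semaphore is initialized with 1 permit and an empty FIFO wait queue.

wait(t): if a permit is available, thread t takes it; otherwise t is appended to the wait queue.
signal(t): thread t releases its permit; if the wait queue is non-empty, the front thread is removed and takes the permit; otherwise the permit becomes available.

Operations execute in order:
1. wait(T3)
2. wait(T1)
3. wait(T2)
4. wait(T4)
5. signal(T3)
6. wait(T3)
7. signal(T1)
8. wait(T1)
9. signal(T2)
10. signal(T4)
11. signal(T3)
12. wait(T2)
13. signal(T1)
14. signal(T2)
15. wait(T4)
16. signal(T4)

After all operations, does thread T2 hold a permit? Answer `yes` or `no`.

Step 1: wait(T3) -> count=0 queue=[] holders={T3}
Step 2: wait(T1) -> count=0 queue=[T1] holders={T3}
Step 3: wait(T2) -> count=0 queue=[T1,T2] holders={T3}
Step 4: wait(T4) -> count=0 queue=[T1,T2,T4] holders={T3}
Step 5: signal(T3) -> count=0 queue=[T2,T4] holders={T1}
Step 6: wait(T3) -> count=0 queue=[T2,T4,T3] holders={T1}
Step 7: signal(T1) -> count=0 queue=[T4,T3] holders={T2}
Step 8: wait(T1) -> count=0 queue=[T4,T3,T1] holders={T2}
Step 9: signal(T2) -> count=0 queue=[T3,T1] holders={T4}
Step 10: signal(T4) -> count=0 queue=[T1] holders={T3}
Step 11: signal(T3) -> count=0 queue=[] holders={T1}
Step 12: wait(T2) -> count=0 queue=[T2] holders={T1}
Step 13: signal(T1) -> count=0 queue=[] holders={T2}
Step 14: signal(T2) -> count=1 queue=[] holders={none}
Step 15: wait(T4) -> count=0 queue=[] holders={T4}
Step 16: signal(T4) -> count=1 queue=[] holders={none}
Final holders: {none} -> T2 not in holders

Answer: no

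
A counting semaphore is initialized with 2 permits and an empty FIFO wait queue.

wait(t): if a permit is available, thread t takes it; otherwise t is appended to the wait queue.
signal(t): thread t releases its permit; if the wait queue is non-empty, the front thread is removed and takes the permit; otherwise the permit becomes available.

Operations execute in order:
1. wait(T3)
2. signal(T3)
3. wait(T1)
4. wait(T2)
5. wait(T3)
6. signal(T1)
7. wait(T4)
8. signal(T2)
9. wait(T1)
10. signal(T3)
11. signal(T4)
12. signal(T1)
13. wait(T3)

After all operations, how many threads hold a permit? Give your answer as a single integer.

Step 1: wait(T3) -> count=1 queue=[] holders={T3}
Step 2: signal(T3) -> count=2 queue=[] holders={none}
Step 3: wait(T1) -> count=1 queue=[] holders={T1}
Step 4: wait(T2) -> count=0 queue=[] holders={T1,T2}
Step 5: wait(T3) -> count=0 queue=[T3] holders={T1,T2}
Step 6: signal(T1) -> count=0 queue=[] holders={T2,T3}
Step 7: wait(T4) -> count=0 queue=[T4] holders={T2,T3}
Step 8: signal(T2) -> count=0 queue=[] holders={T3,T4}
Step 9: wait(T1) -> count=0 queue=[T1] holders={T3,T4}
Step 10: signal(T3) -> count=0 queue=[] holders={T1,T4}
Step 11: signal(T4) -> count=1 queue=[] holders={T1}
Step 12: signal(T1) -> count=2 queue=[] holders={none}
Step 13: wait(T3) -> count=1 queue=[] holders={T3}
Final holders: {T3} -> 1 thread(s)

Answer: 1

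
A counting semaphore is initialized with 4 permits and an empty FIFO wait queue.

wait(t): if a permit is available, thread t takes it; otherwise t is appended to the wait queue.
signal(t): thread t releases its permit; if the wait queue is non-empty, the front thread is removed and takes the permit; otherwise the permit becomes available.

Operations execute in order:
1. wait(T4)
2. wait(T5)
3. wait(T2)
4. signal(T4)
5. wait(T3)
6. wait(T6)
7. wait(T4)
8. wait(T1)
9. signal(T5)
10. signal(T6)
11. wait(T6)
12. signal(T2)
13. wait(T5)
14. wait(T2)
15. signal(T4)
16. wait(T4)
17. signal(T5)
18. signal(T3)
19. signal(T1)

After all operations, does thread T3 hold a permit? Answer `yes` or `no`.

Step 1: wait(T4) -> count=3 queue=[] holders={T4}
Step 2: wait(T5) -> count=2 queue=[] holders={T4,T5}
Step 3: wait(T2) -> count=1 queue=[] holders={T2,T4,T5}
Step 4: signal(T4) -> count=2 queue=[] holders={T2,T5}
Step 5: wait(T3) -> count=1 queue=[] holders={T2,T3,T5}
Step 6: wait(T6) -> count=0 queue=[] holders={T2,T3,T5,T6}
Step 7: wait(T4) -> count=0 queue=[T4] holders={T2,T3,T5,T6}
Step 8: wait(T1) -> count=0 queue=[T4,T1] holders={T2,T3,T5,T6}
Step 9: signal(T5) -> count=0 queue=[T1] holders={T2,T3,T4,T6}
Step 10: signal(T6) -> count=0 queue=[] holders={T1,T2,T3,T4}
Step 11: wait(T6) -> count=0 queue=[T6] holders={T1,T2,T3,T4}
Step 12: signal(T2) -> count=0 queue=[] holders={T1,T3,T4,T6}
Step 13: wait(T5) -> count=0 queue=[T5] holders={T1,T3,T4,T6}
Step 14: wait(T2) -> count=0 queue=[T5,T2] holders={T1,T3,T4,T6}
Step 15: signal(T4) -> count=0 queue=[T2] holders={T1,T3,T5,T6}
Step 16: wait(T4) -> count=0 queue=[T2,T4] holders={T1,T3,T5,T6}
Step 17: signal(T5) -> count=0 queue=[T4] holders={T1,T2,T3,T6}
Step 18: signal(T3) -> count=0 queue=[] holders={T1,T2,T4,T6}
Step 19: signal(T1) -> count=1 queue=[] holders={T2,T4,T6}
Final holders: {T2,T4,T6} -> T3 not in holders

Answer: no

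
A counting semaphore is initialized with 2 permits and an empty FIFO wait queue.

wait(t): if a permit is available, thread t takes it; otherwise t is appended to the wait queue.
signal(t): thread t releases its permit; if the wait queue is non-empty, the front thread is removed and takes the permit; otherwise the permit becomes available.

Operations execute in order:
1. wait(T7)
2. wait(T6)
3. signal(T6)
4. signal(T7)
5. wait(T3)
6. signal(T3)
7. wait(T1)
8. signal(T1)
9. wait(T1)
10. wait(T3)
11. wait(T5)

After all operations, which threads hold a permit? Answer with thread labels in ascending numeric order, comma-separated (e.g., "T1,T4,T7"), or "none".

Answer: T1,T3

Derivation:
Step 1: wait(T7) -> count=1 queue=[] holders={T7}
Step 2: wait(T6) -> count=0 queue=[] holders={T6,T7}
Step 3: signal(T6) -> count=1 queue=[] holders={T7}
Step 4: signal(T7) -> count=2 queue=[] holders={none}
Step 5: wait(T3) -> count=1 queue=[] holders={T3}
Step 6: signal(T3) -> count=2 queue=[] holders={none}
Step 7: wait(T1) -> count=1 queue=[] holders={T1}
Step 8: signal(T1) -> count=2 queue=[] holders={none}
Step 9: wait(T1) -> count=1 queue=[] holders={T1}
Step 10: wait(T3) -> count=0 queue=[] holders={T1,T3}
Step 11: wait(T5) -> count=0 queue=[T5] holders={T1,T3}
Final holders: T1,T3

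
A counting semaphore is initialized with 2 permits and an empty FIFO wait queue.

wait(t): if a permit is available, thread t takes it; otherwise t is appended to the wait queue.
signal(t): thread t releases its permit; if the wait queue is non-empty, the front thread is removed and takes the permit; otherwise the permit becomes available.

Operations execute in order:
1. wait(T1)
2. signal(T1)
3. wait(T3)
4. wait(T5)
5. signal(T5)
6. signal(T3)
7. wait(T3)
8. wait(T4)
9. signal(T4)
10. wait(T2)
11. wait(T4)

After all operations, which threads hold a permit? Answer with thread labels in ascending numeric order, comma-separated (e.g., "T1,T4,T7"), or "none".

Answer: T2,T3

Derivation:
Step 1: wait(T1) -> count=1 queue=[] holders={T1}
Step 2: signal(T1) -> count=2 queue=[] holders={none}
Step 3: wait(T3) -> count=1 queue=[] holders={T3}
Step 4: wait(T5) -> count=0 queue=[] holders={T3,T5}
Step 5: signal(T5) -> count=1 queue=[] holders={T3}
Step 6: signal(T3) -> count=2 queue=[] holders={none}
Step 7: wait(T3) -> count=1 queue=[] holders={T3}
Step 8: wait(T4) -> count=0 queue=[] holders={T3,T4}
Step 9: signal(T4) -> count=1 queue=[] holders={T3}
Step 10: wait(T2) -> count=0 queue=[] holders={T2,T3}
Step 11: wait(T4) -> count=0 queue=[T4] holders={T2,T3}
Final holders: T2,T3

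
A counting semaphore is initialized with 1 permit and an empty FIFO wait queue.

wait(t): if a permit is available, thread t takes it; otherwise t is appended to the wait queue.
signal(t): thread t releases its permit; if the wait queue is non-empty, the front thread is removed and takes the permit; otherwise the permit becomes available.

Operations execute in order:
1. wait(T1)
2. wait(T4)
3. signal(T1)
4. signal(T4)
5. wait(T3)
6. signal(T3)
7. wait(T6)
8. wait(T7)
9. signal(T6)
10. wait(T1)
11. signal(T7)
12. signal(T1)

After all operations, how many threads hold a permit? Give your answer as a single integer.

Step 1: wait(T1) -> count=0 queue=[] holders={T1}
Step 2: wait(T4) -> count=0 queue=[T4] holders={T1}
Step 3: signal(T1) -> count=0 queue=[] holders={T4}
Step 4: signal(T4) -> count=1 queue=[] holders={none}
Step 5: wait(T3) -> count=0 queue=[] holders={T3}
Step 6: signal(T3) -> count=1 queue=[] holders={none}
Step 7: wait(T6) -> count=0 queue=[] holders={T6}
Step 8: wait(T7) -> count=0 queue=[T7] holders={T6}
Step 9: signal(T6) -> count=0 queue=[] holders={T7}
Step 10: wait(T1) -> count=0 queue=[T1] holders={T7}
Step 11: signal(T7) -> count=0 queue=[] holders={T1}
Step 12: signal(T1) -> count=1 queue=[] holders={none}
Final holders: {none} -> 0 thread(s)

Answer: 0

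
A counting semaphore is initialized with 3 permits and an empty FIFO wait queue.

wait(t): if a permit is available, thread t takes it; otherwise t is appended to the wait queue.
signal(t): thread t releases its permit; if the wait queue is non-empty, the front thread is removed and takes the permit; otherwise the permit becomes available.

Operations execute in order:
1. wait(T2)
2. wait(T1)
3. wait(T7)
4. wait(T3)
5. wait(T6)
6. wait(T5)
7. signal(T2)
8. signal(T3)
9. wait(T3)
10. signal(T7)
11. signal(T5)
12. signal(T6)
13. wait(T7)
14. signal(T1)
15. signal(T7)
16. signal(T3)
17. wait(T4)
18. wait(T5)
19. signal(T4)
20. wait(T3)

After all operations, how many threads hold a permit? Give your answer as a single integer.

Step 1: wait(T2) -> count=2 queue=[] holders={T2}
Step 2: wait(T1) -> count=1 queue=[] holders={T1,T2}
Step 3: wait(T7) -> count=0 queue=[] holders={T1,T2,T7}
Step 4: wait(T3) -> count=0 queue=[T3] holders={T1,T2,T7}
Step 5: wait(T6) -> count=0 queue=[T3,T6] holders={T1,T2,T7}
Step 6: wait(T5) -> count=0 queue=[T3,T6,T5] holders={T1,T2,T7}
Step 7: signal(T2) -> count=0 queue=[T6,T5] holders={T1,T3,T7}
Step 8: signal(T3) -> count=0 queue=[T5] holders={T1,T6,T7}
Step 9: wait(T3) -> count=0 queue=[T5,T3] holders={T1,T6,T7}
Step 10: signal(T7) -> count=0 queue=[T3] holders={T1,T5,T6}
Step 11: signal(T5) -> count=0 queue=[] holders={T1,T3,T6}
Step 12: signal(T6) -> count=1 queue=[] holders={T1,T3}
Step 13: wait(T7) -> count=0 queue=[] holders={T1,T3,T7}
Step 14: signal(T1) -> count=1 queue=[] holders={T3,T7}
Step 15: signal(T7) -> count=2 queue=[] holders={T3}
Step 16: signal(T3) -> count=3 queue=[] holders={none}
Step 17: wait(T4) -> count=2 queue=[] holders={T4}
Step 18: wait(T5) -> count=1 queue=[] holders={T4,T5}
Step 19: signal(T4) -> count=2 queue=[] holders={T5}
Step 20: wait(T3) -> count=1 queue=[] holders={T3,T5}
Final holders: {T3,T5} -> 2 thread(s)

Answer: 2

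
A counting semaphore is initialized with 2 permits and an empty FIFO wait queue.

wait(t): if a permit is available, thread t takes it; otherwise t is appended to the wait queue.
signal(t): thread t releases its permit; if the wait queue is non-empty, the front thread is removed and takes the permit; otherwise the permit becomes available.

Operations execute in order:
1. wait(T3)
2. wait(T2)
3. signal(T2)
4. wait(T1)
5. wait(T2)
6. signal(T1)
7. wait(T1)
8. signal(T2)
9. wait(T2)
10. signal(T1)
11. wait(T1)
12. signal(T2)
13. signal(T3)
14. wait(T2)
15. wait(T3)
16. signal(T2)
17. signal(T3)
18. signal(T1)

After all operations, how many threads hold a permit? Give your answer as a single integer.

Answer: 0

Derivation:
Step 1: wait(T3) -> count=1 queue=[] holders={T3}
Step 2: wait(T2) -> count=0 queue=[] holders={T2,T3}
Step 3: signal(T2) -> count=1 queue=[] holders={T3}
Step 4: wait(T1) -> count=0 queue=[] holders={T1,T3}
Step 5: wait(T2) -> count=0 queue=[T2] holders={T1,T3}
Step 6: signal(T1) -> count=0 queue=[] holders={T2,T3}
Step 7: wait(T1) -> count=0 queue=[T1] holders={T2,T3}
Step 8: signal(T2) -> count=0 queue=[] holders={T1,T3}
Step 9: wait(T2) -> count=0 queue=[T2] holders={T1,T3}
Step 10: signal(T1) -> count=0 queue=[] holders={T2,T3}
Step 11: wait(T1) -> count=0 queue=[T1] holders={T2,T3}
Step 12: signal(T2) -> count=0 queue=[] holders={T1,T3}
Step 13: signal(T3) -> count=1 queue=[] holders={T1}
Step 14: wait(T2) -> count=0 queue=[] holders={T1,T2}
Step 15: wait(T3) -> count=0 queue=[T3] holders={T1,T2}
Step 16: signal(T2) -> count=0 queue=[] holders={T1,T3}
Step 17: signal(T3) -> count=1 queue=[] holders={T1}
Step 18: signal(T1) -> count=2 queue=[] holders={none}
Final holders: {none} -> 0 thread(s)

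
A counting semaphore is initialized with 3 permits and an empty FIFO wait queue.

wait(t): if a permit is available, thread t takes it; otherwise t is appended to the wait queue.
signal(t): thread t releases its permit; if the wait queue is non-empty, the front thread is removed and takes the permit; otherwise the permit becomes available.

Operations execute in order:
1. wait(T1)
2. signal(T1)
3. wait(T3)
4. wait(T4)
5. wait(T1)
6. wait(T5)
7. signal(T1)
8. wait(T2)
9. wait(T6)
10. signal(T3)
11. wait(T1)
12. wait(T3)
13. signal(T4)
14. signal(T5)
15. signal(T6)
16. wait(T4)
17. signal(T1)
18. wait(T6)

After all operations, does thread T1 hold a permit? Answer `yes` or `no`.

Step 1: wait(T1) -> count=2 queue=[] holders={T1}
Step 2: signal(T1) -> count=3 queue=[] holders={none}
Step 3: wait(T3) -> count=2 queue=[] holders={T3}
Step 4: wait(T4) -> count=1 queue=[] holders={T3,T4}
Step 5: wait(T1) -> count=0 queue=[] holders={T1,T3,T4}
Step 6: wait(T5) -> count=0 queue=[T5] holders={T1,T3,T4}
Step 7: signal(T1) -> count=0 queue=[] holders={T3,T4,T5}
Step 8: wait(T2) -> count=0 queue=[T2] holders={T3,T4,T5}
Step 9: wait(T6) -> count=0 queue=[T2,T6] holders={T3,T4,T5}
Step 10: signal(T3) -> count=0 queue=[T6] holders={T2,T4,T5}
Step 11: wait(T1) -> count=0 queue=[T6,T1] holders={T2,T4,T5}
Step 12: wait(T3) -> count=0 queue=[T6,T1,T3] holders={T2,T4,T5}
Step 13: signal(T4) -> count=0 queue=[T1,T3] holders={T2,T5,T6}
Step 14: signal(T5) -> count=0 queue=[T3] holders={T1,T2,T6}
Step 15: signal(T6) -> count=0 queue=[] holders={T1,T2,T3}
Step 16: wait(T4) -> count=0 queue=[T4] holders={T1,T2,T3}
Step 17: signal(T1) -> count=0 queue=[] holders={T2,T3,T4}
Step 18: wait(T6) -> count=0 queue=[T6] holders={T2,T3,T4}
Final holders: {T2,T3,T4} -> T1 not in holders

Answer: no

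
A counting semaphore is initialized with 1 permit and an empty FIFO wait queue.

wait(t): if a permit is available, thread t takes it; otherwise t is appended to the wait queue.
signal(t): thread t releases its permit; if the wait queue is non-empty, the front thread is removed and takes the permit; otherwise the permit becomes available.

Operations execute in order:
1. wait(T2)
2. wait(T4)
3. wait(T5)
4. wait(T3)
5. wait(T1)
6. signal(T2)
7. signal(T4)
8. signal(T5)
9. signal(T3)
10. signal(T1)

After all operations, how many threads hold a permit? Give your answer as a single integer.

Answer: 0

Derivation:
Step 1: wait(T2) -> count=0 queue=[] holders={T2}
Step 2: wait(T4) -> count=0 queue=[T4] holders={T2}
Step 3: wait(T5) -> count=0 queue=[T4,T5] holders={T2}
Step 4: wait(T3) -> count=0 queue=[T4,T5,T3] holders={T2}
Step 5: wait(T1) -> count=0 queue=[T4,T5,T3,T1] holders={T2}
Step 6: signal(T2) -> count=0 queue=[T5,T3,T1] holders={T4}
Step 7: signal(T4) -> count=0 queue=[T3,T1] holders={T5}
Step 8: signal(T5) -> count=0 queue=[T1] holders={T3}
Step 9: signal(T3) -> count=0 queue=[] holders={T1}
Step 10: signal(T1) -> count=1 queue=[] holders={none}
Final holders: {none} -> 0 thread(s)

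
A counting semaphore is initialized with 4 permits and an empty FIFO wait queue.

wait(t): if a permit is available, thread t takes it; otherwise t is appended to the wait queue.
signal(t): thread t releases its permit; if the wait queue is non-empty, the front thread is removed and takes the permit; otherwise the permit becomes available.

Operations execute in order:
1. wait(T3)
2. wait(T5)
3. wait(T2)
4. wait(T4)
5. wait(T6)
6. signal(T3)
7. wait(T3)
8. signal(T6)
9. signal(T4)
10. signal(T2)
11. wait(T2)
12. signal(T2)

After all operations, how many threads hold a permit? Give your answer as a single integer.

Answer: 2

Derivation:
Step 1: wait(T3) -> count=3 queue=[] holders={T3}
Step 2: wait(T5) -> count=2 queue=[] holders={T3,T5}
Step 3: wait(T2) -> count=1 queue=[] holders={T2,T3,T5}
Step 4: wait(T4) -> count=0 queue=[] holders={T2,T3,T4,T5}
Step 5: wait(T6) -> count=0 queue=[T6] holders={T2,T3,T4,T5}
Step 6: signal(T3) -> count=0 queue=[] holders={T2,T4,T5,T6}
Step 7: wait(T3) -> count=0 queue=[T3] holders={T2,T4,T5,T6}
Step 8: signal(T6) -> count=0 queue=[] holders={T2,T3,T4,T5}
Step 9: signal(T4) -> count=1 queue=[] holders={T2,T3,T5}
Step 10: signal(T2) -> count=2 queue=[] holders={T3,T5}
Step 11: wait(T2) -> count=1 queue=[] holders={T2,T3,T5}
Step 12: signal(T2) -> count=2 queue=[] holders={T3,T5}
Final holders: {T3,T5} -> 2 thread(s)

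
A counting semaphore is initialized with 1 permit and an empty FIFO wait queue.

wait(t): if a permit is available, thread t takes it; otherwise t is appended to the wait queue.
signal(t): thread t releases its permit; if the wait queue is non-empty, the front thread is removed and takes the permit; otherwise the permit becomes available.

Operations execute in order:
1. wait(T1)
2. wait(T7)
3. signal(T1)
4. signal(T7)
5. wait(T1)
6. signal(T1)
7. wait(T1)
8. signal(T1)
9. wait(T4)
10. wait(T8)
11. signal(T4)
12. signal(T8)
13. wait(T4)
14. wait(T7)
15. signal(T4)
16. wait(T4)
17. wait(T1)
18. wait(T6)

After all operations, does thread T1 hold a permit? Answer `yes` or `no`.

Answer: no

Derivation:
Step 1: wait(T1) -> count=0 queue=[] holders={T1}
Step 2: wait(T7) -> count=0 queue=[T7] holders={T1}
Step 3: signal(T1) -> count=0 queue=[] holders={T7}
Step 4: signal(T7) -> count=1 queue=[] holders={none}
Step 5: wait(T1) -> count=0 queue=[] holders={T1}
Step 6: signal(T1) -> count=1 queue=[] holders={none}
Step 7: wait(T1) -> count=0 queue=[] holders={T1}
Step 8: signal(T1) -> count=1 queue=[] holders={none}
Step 9: wait(T4) -> count=0 queue=[] holders={T4}
Step 10: wait(T8) -> count=0 queue=[T8] holders={T4}
Step 11: signal(T4) -> count=0 queue=[] holders={T8}
Step 12: signal(T8) -> count=1 queue=[] holders={none}
Step 13: wait(T4) -> count=0 queue=[] holders={T4}
Step 14: wait(T7) -> count=0 queue=[T7] holders={T4}
Step 15: signal(T4) -> count=0 queue=[] holders={T7}
Step 16: wait(T4) -> count=0 queue=[T4] holders={T7}
Step 17: wait(T1) -> count=0 queue=[T4,T1] holders={T7}
Step 18: wait(T6) -> count=0 queue=[T4,T1,T6] holders={T7}
Final holders: {T7} -> T1 not in holders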